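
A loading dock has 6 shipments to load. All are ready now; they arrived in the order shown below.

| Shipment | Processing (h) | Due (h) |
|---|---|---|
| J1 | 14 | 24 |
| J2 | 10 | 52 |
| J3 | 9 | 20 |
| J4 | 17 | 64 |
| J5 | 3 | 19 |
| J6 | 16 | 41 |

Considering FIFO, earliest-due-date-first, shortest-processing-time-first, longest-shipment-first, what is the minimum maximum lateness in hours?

5

FIFO (arrival order): J1 J2 J3 J4 J5 J6.
J1: 0→14, due 24, lateness -10
J2: 14→24, due 52, lateness -28
J3: 24→33, due 20, lateness 13
J4: 33→50, due 64, lateness -14
J5: 50→53, due 19, lateness 34
J6: 53→69, due 41, lateness 28
Maximum = 34.
EDD (increasing due date): J5 J3 J1 J6 J2 J4.
J5: 0→3, due 19, lateness -16
J3: 3→12, due 20, lateness -8
J1: 12→26, due 24, lateness 2
J6: 26→42, due 41, lateness 1
J2: 42→52, due 52, lateness 0
J4: 52→69, due 64, lateness 5
Maximum = 5.
SPT (increasing processing time): J5 J3 J2 J1 J6 J4.
J5: 0→3, due 19, lateness -16
J3: 3→12, due 20, lateness -8
J2: 12→22, due 52, lateness -30
J1: 22→36, due 24, lateness 12
J6: 36→52, due 41, lateness 11
J4: 52→69, due 64, lateness 5
Maximum = 12.
LPT (decreasing processing time): J4 J6 J1 J2 J3 J5.
J4: 0→17, due 64, lateness -47
J6: 17→33, due 41, lateness -8
J1: 33→47, due 24, lateness 23
J2: 47→57, due 52, lateness 5
J3: 57→66, due 20, lateness 46
J5: 66→69, due 19, lateness 50
Maximum = 50.
FIFO 34, EDD 5, SPT 12, LPT 50 → minimum 5.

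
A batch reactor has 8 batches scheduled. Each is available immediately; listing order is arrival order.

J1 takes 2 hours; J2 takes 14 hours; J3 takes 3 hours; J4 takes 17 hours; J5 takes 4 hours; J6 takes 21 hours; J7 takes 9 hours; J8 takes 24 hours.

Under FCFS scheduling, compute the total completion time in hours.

338

FIFO (arrival order): J1 J2 J3 J4 J5 J6 J7 J8.
J1: 0→2
J2: 2→16
J3: 16→19
J4: 19→36
J5: 36→40
J6: 40→61
J7: 61→70
J8: 70→94
Sum = 2+16+19+36+40+61+70+94 = 338.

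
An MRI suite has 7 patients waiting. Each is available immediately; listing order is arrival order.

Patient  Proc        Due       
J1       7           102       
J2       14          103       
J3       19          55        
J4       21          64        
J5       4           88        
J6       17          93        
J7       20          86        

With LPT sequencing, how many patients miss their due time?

LPT (decreasing processing time): J4 J7 J3 J6 J2 J1 J5.
J4: 0→21, due 64, tardiness 0
J7: 21→41, due 86, tardiness 0
J3: 41→60, due 55, tardiness 5
J6: 60→77, due 93, tardiness 0
J2: 77→91, due 103, tardiness 0
J1: 91→98, due 102, tardiness 0
J5: 98→102, due 88, tardiness 14
Late patients: 2.

2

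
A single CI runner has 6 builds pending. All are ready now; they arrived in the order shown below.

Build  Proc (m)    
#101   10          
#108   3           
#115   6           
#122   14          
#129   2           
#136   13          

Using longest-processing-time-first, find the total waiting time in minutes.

LPT (decreasing processing time): #122 #136 #101 #115 #108 #129.
#122: waits 0, runs 0→14
#136: waits 14, runs 14→27
#101: waits 27, runs 27→37
#115: waits 37, runs 37→43
#108: waits 43, runs 43→46
#129: waits 46, runs 46→48
Sum = 0+14+27+37+43+46 = 167.

167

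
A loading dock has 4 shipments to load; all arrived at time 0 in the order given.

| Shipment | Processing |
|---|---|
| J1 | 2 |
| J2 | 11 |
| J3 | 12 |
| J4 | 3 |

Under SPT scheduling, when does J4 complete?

5

SPT (increasing processing time): J1 J4 J2 J3.
J1: 0→2
J4: 2→5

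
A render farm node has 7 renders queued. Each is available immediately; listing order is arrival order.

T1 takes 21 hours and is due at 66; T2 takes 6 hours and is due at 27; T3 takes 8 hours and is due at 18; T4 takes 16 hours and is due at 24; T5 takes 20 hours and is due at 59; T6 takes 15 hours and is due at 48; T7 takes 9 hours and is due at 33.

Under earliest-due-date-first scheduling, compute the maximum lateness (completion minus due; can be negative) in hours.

EDD (increasing due date): T3 T4 T2 T7 T6 T5 T1.
T3: 0→8, due 18, lateness -10
T4: 8→24, due 24, lateness 0
T2: 24→30, due 27, lateness 3
T7: 30→39, due 33, lateness 6
T6: 39→54, due 48, lateness 6
T5: 54→74, due 59, lateness 15
T1: 74→95, due 66, lateness 29
Maximum = 29.

29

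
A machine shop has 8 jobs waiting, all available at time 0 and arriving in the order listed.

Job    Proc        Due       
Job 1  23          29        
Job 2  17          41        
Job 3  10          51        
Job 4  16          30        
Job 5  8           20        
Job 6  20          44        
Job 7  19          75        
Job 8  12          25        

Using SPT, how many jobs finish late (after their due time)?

SPT (increasing processing time): Job 5 Job 3 Job 8 Job 4 Job 2 Job 7 Job 6 Job 1.
Job 5: 0→8, due 20, tardiness 0
Job 3: 8→18, due 51, tardiness 0
Job 8: 18→30, due 25, tardiness 5
Job 4: 30→46, due 30, tardiness 16
Job 2: 46→63, due 41, tardiness 22
Job 7: 63→82, due 75, tardiness 7
Job 6: 82→102, due 44, tardiness 58
Job 1: 102→125, due 29, tardiness 96
Late jobs: 6.

6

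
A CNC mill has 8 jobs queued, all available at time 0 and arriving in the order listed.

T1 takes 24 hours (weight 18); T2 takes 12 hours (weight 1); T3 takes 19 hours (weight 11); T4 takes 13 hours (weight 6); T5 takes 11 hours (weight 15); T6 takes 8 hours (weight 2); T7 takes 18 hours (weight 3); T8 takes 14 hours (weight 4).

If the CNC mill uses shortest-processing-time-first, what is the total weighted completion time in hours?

SPT (increasing processing time): T6 T5 T2 T4 T8 T7 T3 T1.
T6: finishes 8, weight 2, w·C = 16
T5: finishes 19, weight 15, w·C = 285
T2: finishes 31, weight 1, w·C = 31
T4: finishes 44, weight 6, w·C = 264
T8: finishes 58, weight 4, w·C = 232
T7: finishes 76, weight 3, w·C = 228
T3: finishes 95, weight 11, w·C = 1045
T1: finishes 119, weight 18, w·C = 2142
Sum = 16+285+31+264+232+228+1045+2142 = 4243.

4243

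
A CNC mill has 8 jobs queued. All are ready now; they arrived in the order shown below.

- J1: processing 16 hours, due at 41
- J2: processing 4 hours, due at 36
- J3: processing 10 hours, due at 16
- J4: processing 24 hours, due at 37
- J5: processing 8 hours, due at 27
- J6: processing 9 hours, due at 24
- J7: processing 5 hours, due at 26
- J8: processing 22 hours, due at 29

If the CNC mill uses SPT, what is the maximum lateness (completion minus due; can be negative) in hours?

SPT (increasing processing time): J2 J7 J5 J6 J3 J1 J8 J4.
J2: 0→4, due 36, lateness -32
J7: 4→9, due 26, lateness -17
J5: 9→17, due 27, lateness -10
J6: 17→26, due 24, lateness 2
J3: 26→36, due 16, lateness 20
J1: 36→52, due 41, lateness 11
J8: 52→74, due 29, lateness 45
J4: 74→98, due 37, lateness 61
Maximum = 61.

61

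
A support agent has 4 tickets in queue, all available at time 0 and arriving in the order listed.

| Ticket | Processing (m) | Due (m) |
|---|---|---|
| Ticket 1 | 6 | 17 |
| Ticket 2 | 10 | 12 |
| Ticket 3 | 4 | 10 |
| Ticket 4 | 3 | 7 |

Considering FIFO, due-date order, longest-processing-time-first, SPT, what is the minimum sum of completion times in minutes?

46

FIFO (arrival order): Ticket 1 Ticket 2 Ticket 3 Ticket 4.
Ticket 1: 0→6
Ticket 2: 6→16
Ticket 3: 16→20
Ticket 4: 20→23
Sum = 6+16+20+23 = 65.
EDD (increasing due date): Ticket 4 Ticket 3 Ticket 2 Ticket 1.
Ticket 4: 0→3
Ticket 3: 3→7
Ticket 2: 7→17
Ticket 1: 17→23
Sum = 3+7+17+23 = 50.
LPT (decreasing processing time): Ticket 2 Ticket 1 Ticket 3 Ticket 4.
Ticket 2: 0→10
Ticket 1: 10→16
Ticket 3: 16→20
Ticket 4: 20→23
Sum = 10+16+20+23 = 69.
SPT (increasing processing time): Ticket 4 Ticket 3 Ticket 1 Ticket 2.
Ticket 4: 0→3
Ticket 3: 3→7
Ticket 1: 7→13
Ticket 2: 13→23
Sum = 3+7+13+23 = 46.
FIFO 65, EDD 50, LPT 69, SPT 46 → minimum 46.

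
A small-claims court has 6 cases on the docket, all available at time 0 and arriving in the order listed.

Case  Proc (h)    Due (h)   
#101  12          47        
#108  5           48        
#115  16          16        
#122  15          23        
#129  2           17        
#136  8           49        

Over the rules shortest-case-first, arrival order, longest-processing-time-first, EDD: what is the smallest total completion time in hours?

151

SPT (increasing processing time): #129 #108 #136 #101 #122 #115.
#129: 0→2
#108: 2→7
#136: 7→15
#101: 15→27
#122: 27→42
#115: 42→58
Sum = 2+7+15+27+42+58 = 151.
FIFO (arrival order): #101 #108 #115 #122 #129 #136.
#101: 0→12
#108: 12→17
#115: 17→33
#122: 33→48
#129: 48→50
#136: 50→58
Sum = 12+17+33+48+50+58 = 218.
LPT (decreasing processing time): #115 #122 #101 #136 #108 #129.
#115: 0→16
#122: 16→31
#101: 31→43
#136: 43→51
#108: 51→56
#129: 56→58
Sum = 16+31+43+51+56+58 = 255.
EDD (increasing due date): #115 #129 #122 #101 #108 #136.
#115: 0→16
#129: 16→18
#122: 18→33
#101: 33→45
#108: 45→50
#136: 50→58
Sum = 16+18+33+45+50+58 = 220.
SPT 151, FIFO 218, LPT 255, EDD 220 → minimum 151.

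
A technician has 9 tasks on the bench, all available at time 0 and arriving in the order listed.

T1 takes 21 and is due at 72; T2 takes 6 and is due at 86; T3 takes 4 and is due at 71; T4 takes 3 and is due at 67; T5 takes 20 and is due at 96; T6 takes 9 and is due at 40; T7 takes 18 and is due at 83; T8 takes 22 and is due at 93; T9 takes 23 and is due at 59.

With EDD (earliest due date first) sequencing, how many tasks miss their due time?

2

EDD (increasing due date): T6 T9 T4 T3 T1 T7 T2 T8 T5.
T6: 0→9, due 40, tardiness 0
T9: 9→32, due 59, tardiness 0
T4: 32→35, due 67, tardiness 0
T3: 35→39, due 71, tardiness 0
T1: 39→60, due 72, tardiness 0
T7: 60→78, due 83, tardiness 0
T2: 78→84, due 86, tardiness 0
T8: 84→106, due 93, tardiness 13
T5: 106→126, due 96, tardiness 30
Late tasks: 2.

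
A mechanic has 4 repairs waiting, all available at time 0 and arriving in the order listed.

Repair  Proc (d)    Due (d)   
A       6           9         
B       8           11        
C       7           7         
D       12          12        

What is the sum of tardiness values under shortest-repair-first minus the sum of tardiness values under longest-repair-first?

SPT (increasing processing time): A C B D.
A: 0→6, due 9, tardiness 0
C: 6→13, due 7, tardiness 6
B: 13→21, due 11, tardiness 10
D: 21→33, due 12, tardiness 21
Sum = 0+6+10+21 = 37.
LPT (decreasing processing time): D B C A.
D: 0→12, due 12, tardiness 0
B: 12→20, due 11, tardiness 9
C: 20→27, due 7, tardiness 20
A: 27→33, due 9, tardiness 24
Sum = 0+9+20+24 = 53.
Difference = 37 − 53 = -16.

-16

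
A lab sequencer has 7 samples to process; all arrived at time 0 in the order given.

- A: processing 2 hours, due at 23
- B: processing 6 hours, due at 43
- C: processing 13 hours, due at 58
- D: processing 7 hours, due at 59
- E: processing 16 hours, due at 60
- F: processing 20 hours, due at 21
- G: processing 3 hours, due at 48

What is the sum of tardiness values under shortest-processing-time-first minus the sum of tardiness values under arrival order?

-16

SPT (increasing processing time): A G B D C E F.
A: 0→2, due 23, tardiness 0
G: 2→5, due 48, tardiness 0
B: 5→11, due 43, tardiness 0
D: 11→18, due 59, tardiness 0
C: 18→31, due 58, tardiness 0
E: 31→47, due 60, tardiness 0
F: 47→67, due 21, tardiness 46
Sum = 0+0+0+0+0+0+46 = 46.
FIFO (arrival order): A B C D E F G.
A: 0→2, due 23, tardiness 0
B: 2→8, due 43, tardiness 0
C: 8→21, due 58, tardiness 0
D: 21→28, due 59, tardiness 0
E: 28→44, due 60, tardiness 0
F: 44→64, due 21, tardiness 43
G: 64→67, due 48, tardiness 19
Sum = 0+0+0+0+0+43+19 = 62.
Difference = 46 − 62 = -16.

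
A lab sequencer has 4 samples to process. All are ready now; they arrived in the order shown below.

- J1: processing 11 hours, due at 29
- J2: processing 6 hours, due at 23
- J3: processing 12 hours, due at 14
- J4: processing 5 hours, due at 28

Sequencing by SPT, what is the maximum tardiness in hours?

20

SPT (increasing processing time): J4 J2 J1 J3.
J4: 0→5, due 28, tardiness 0
J2: 5→11, due 23, tardiness 0
J1: 11→22, due 29, tardiness 0
J3: 22→34, due 14, tardiness 20
Maximum = 20.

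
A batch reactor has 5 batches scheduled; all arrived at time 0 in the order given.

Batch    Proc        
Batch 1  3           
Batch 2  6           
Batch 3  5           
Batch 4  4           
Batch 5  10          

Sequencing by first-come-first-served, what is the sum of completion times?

72

FIFO (arrival order): Batch 1 Batch 2 Batch 3 Batch 4 Batch 5.
Batch 1: 0→3
Batch 2: 3→9
Batch 3: 9→14
Batch 4: 14→18
Batch 5: 18→28
Sum = 3+9+14+18+28 = 72.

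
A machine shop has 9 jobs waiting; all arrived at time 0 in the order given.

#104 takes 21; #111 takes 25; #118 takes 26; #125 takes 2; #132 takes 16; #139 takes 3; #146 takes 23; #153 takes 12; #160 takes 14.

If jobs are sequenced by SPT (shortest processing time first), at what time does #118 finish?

SPT (increasing processing time): #125 #139 #153 #160 #132 #104 #146 #111 #118.
#125: 0→2
#139: 2→5
#153: 5→17
#160: 17→31
#132: 31→47
#104: 47→68
#146: 68→91
#111: 91→116
#118: 116→142

142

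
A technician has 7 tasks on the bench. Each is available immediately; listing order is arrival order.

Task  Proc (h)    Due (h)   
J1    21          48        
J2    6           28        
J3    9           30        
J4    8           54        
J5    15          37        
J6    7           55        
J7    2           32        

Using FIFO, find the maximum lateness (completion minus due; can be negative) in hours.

36

FIFO (arrival order): J1 J2 J3 J4 J5 J6 J7.
J1: 0→21, due 48, lateness -27
J2: 21→27, due 28, lateness -1
J3: 27→36, due 30, lateness 6
J4: 36→44, due 54, lateness -10
J5: 44→59, due 37, lateness 22
J6: 59→66, due 55, lateness 11
J7: 66→68, due 32, lateness 36
Maximum = 36.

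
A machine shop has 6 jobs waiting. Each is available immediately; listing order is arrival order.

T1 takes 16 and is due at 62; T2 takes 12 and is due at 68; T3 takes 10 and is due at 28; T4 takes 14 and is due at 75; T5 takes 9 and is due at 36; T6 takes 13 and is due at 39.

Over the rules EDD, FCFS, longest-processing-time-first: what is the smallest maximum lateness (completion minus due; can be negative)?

-1

EDD (increasing due date): T3 T5 T6 T1 T2 T4.
T3: 0→10, due 28, lateness -18
T5: 10→19, due 36, lateness -17
T6: 19→32, due 39, lateness -7
T1: 32→48, due 62, lateness -14
T2: 48→60, due 68, lateness -8
T4: 60→74, due 75, lateness -1
Maximum = -1.
FIFO (arrival order): T1 T2 T3 T4 T5 T6.
T1: 0→16, due 62, lateness -46
T2: 16→28, due 68, lateness -40
T3: 28→38, due 28, lateness 10
T4: 38→52, due 75, lateness -23
T5: 52→61, due 36, lateness 25
T6: 61→74, due 39, lateness 35
Maximum = 35.
LPT (decreasing processing time): T1 T4 T6 T2 T3 T5.
T1: 0→16, due 62, lateness -46
T4: 16→30, due 75, lateness -45
T6: 30→43, due 39, lateness 4
T2: 43→55, due 68, lateness -13
T3: 55→65, due 28, lateness 37
T5: 65→74, due 36, lateness 38
Maximum = 38.
EDD -1, FIFO 35, LPT 38 → minimum -1.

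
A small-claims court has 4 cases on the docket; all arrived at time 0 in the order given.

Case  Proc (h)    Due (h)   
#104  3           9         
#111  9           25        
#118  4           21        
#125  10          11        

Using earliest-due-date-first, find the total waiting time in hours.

33

EDD (increasing due date): #104 #125 #118 #111.
#104: waits 0, runs 0→3
#125: waits 3, runs 3→13
#118: waits 13, runs 13→17
#111: waits 17, runs 17→26
Sum = 0+3+13+17 = 33.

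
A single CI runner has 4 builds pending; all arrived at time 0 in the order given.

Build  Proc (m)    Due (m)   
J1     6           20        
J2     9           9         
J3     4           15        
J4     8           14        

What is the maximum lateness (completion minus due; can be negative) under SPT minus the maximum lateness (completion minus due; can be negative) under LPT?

SPT (increasing processing time): J3 J1 J4 J2.
J3: 0→4, due 15, lateness -11
J1: 4→10, due 20, lateness -10
J4: 10→18, due 14, lateness 4
J2: 18→27, due 9, lateness 18
Maximum = 18.
LPT (decreasing processing time): J2 J4 J1 J3.
J2: 0→9, due 9, lateness 0
J4: 9→17, due 14, lateness 3
J1: 17→23, due 20, lateness 3
J3: 23→27, due 15, lateness 12
Maximum = 12.
Difference = 18 − 12 = 6.

6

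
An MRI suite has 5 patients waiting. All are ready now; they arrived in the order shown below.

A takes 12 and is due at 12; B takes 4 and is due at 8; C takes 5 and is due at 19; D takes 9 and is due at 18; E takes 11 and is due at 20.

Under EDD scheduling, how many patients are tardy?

4

EDD (increasing due date): B A D C E.
B: 0→4, due 8, tardiness 0
A: 4→16, due 12, tardiness 4
D: 16→25, due 18, tardiness 7
C: 25→30, due 19, tardiness 11
E: 30→41, due 20, tardiness 21
Late patients: 4.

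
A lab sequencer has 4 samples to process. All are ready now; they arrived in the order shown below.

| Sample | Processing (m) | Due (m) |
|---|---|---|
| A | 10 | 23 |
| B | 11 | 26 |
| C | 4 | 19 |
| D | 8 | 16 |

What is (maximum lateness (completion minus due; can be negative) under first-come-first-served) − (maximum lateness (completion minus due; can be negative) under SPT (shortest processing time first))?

10

FIFO (arrival order): A B C D.
A: 0→10, due 23, lateness -13
B: 10→21, due 26, lateness -5
C: 21→25, due 19, lateness 6
D: 25→33, due 16, lateness 17
Maximum = 17.
SPT (increasing processing time): C D A B.
C: 0→4, due 19, lateness -15
D: 4→12, due 16, lateness -4
A: 12→22, due 23, lateness -1
B: 22→33, due 26, lateness 7
Maximum = 7.
Difference = 17 − 7 = 10.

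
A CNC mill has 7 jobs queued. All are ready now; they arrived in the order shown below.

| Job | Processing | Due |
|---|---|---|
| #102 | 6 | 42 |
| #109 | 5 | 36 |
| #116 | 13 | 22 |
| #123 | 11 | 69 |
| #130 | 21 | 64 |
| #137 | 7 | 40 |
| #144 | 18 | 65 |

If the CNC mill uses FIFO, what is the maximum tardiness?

FIFO (arrival order): #102 #109 #116 #123 #130 #137 #144.
#102: 0→6, due 42, tardiness 0
#109: 6→11, due 36, tardiness 0
#116: 11→24, due 22, tardiness 2
#123: 24→35, due 69, tardiness 0
#130: 35→56, due 64, tardiness 0
#137: 56→63, due 40, tardiness 23
#144: 63→81, due 65, tardiness 16
Maximum = 23.

23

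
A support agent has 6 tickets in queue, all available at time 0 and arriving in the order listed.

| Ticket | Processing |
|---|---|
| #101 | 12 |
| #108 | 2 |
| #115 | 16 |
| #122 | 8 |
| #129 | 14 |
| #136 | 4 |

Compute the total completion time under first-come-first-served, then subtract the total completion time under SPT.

58

FIFO (arrival order): #101 #108 #115 #122 #129 #136.
#101: 0→12
#108: 12→14
#115: 14→30
#122: 30→38
#129: 38→52
#136: 52→56
Sum = 12+14+30+38+52+56 = 202.
SPT (increasing processing time): #108 #136 #122 #101 #129 #115.
#108: 0→2
#136: 2→6
#122: 6→14
#101: 14→26
#129: 26→40
#115: 40→56
Sum = 2+6+14+26+40+56 = 144.
Difference = 202 − 144 = 58.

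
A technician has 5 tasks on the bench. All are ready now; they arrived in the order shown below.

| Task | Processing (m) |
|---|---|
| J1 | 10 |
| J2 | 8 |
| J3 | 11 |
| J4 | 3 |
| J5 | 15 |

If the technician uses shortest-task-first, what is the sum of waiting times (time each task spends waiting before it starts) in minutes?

SPT (increasing processing time): J4 J2 J1 J3 J5.
J4: waits 0, runs 0→3
J2: waits 3, runs 3→11
J1: waits 11, runs 11→21
J3: waits 21, runs 21→32
J5: waits 32, runs 32→47
Sum = 0+3+11+21+32 = 67.

67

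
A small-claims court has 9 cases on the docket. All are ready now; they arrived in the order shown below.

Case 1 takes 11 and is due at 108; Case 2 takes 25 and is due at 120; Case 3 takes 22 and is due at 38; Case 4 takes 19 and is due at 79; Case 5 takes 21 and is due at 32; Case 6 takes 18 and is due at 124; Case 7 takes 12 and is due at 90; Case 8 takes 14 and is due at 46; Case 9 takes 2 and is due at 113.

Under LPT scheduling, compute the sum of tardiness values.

232

LPT (decreasing processing time): Case 2 Case 3 Case 5 Case 4 Case 6 Case 8 Case 7 Case 1 Case 9.
Case 2: 0→25, due 120, tardiness 0
Case 3: 25→47, due 38, tardiness 9
Case 5: 47→68, due 32, tardiness 36
Case 4: 68→87, due 79, tardiness 8
Case 6: 87→105, due 124, tardiness 0
Case 8: 105→119, due 46, tardiness 73
Case 7: 119→131, due 90, tardiness 41
Case 1: 131→142, due 108, tardiness 34
Case 9: 142→144, due 113, tardiness 31
Sum = 0+9+36+8+0+73+41+34+31 = 232.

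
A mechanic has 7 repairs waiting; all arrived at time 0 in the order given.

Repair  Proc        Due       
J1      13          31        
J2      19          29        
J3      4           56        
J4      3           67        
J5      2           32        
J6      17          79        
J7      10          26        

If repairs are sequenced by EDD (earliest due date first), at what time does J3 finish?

48

EDD (increasing due date): J7 J2 J1 J5 J3 J4 J6.
J7: 0→10
J2: 10→29
J1: 29→42
J5: 42→44
J3: 44→48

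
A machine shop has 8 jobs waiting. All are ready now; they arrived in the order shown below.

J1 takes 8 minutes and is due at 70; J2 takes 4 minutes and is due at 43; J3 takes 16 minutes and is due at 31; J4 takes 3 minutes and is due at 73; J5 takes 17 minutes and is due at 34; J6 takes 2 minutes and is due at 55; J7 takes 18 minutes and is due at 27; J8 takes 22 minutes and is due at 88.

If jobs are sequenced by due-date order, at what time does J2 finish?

55

EDD (increasing due date): J7 J3 J5 J2 J6 J1 J4 J8.
J7: 0→18
J3: 18→34
J5: 34→51
J2: 51→55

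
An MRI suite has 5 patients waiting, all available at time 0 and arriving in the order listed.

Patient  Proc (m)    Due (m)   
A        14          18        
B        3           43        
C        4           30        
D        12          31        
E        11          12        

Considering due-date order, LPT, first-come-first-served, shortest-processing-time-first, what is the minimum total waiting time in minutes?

58

EDD (increasing due date): E A C D B.
E: waits 0, runs 0→11
A: waits 11, runs 11→25
C: waits 25, runs 25→29
D: waits 29, runs 29→41
B: waits 41, runs 41→44
Sum = 0+11+25+29+41 = 106.
LPT (decreasing processing time): A D E C B.
A: waits 0, runs 0→14
D: waits 14, runs 14→26
E: waits 26, runs 26→37
C: waits 37, runs 37→41
B: waits 41, runs 41→44
Sum = 0+14+26+37+41 = 118.
FIFO (arrival order): A B C D E.
A: waits 0, runs 0→14
B: waits 14, runs 14→17
C: waits 17, runs 17→21
D: waits 21, runs 21→33
E: waits 33, runs 33→44
Sum = 0+14+17+21+33 = 85.
SPT (increasing processing time): B C E D A.
B: waits 0, runs 0→3
C: waits 3, runs 3→7
E: waits 7, runs 7→18
D: waits 18, runs 18→30
A: waits 30, runs 30→44
Sum = 0+3+7+18+30 = 58.
EDD 106, LPT 118, FIFO 85, SPT 58 → minimum 58.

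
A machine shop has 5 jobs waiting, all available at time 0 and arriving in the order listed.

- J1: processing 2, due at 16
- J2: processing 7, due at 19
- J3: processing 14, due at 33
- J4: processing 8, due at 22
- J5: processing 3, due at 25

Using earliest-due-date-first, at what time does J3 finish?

EDD (increasing due date): J1 J2 J4 J5 J3.
J1: 0→2
J2: 2→9
J4: 9→17
J5: 17→20
J3: 20→34

34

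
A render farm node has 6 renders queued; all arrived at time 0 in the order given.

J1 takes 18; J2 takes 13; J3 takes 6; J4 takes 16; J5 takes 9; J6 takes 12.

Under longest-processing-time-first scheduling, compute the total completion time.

300

LPT (decreasing processing time): J1 J4 J2 J6 J5 J3.
J1: 0→18
J4: 18→34
J2: 34→47
J6: 47→59
J5: 59→68
J3: 68→74
Sum = 18+34+47+59+68+74 = 300.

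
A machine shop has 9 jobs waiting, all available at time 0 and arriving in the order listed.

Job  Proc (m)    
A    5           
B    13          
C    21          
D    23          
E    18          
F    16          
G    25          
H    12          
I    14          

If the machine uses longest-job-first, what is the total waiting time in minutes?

LPT (decreasing processing time): G D C E F I B H A.
G: waits 0, runs 0→25
D: waits 25, runs 25→48
C: waits 48, runs 48→69
E: waits 69, runs 69→87
F: waits 87, runs 87→103
I: waits 103, runs 103→117
B: waits 117, runs 117→130
H: waits 130, runs 130→142
A: waits 142, runs 142→147
Sum = 0+25+48+69+87+103+117+130+142 = 721.

721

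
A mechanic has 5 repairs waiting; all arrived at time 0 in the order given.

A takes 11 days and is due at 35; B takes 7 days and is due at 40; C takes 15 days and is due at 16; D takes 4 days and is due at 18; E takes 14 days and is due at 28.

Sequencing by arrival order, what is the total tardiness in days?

FIFO (arrival order): A B C D E.
A: 0→11, due 35, tardiness 0
B: 11→18, due 40, tardiness 0
C: 18→33, due 16, tardiness 17
D: 33→37, due 18, tardiness 19
E: 37→51, due 28, tardiness 23
Sum = 0+0+17+19+23 = 59.

59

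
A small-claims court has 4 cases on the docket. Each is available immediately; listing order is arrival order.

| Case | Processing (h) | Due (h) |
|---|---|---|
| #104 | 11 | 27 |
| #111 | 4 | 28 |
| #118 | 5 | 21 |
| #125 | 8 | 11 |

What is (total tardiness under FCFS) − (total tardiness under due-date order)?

FIFO (arrival order): #104 #111 #118 #125.
#104: 0→11, due 27, tardiness 0
#111: 11→15, due 28, tardiness 0
#118: 15→20, due 21, tardiness 0
#125: 20→28, due 11, tardiness 17
Sum = 0+0+0+17 = 17.
EDD (increasing due date): #125 #118 #104 #111.
#125: 0→8, due 11, tardiness 0
#118: 8→13, due 21, tardiness 0
#104: 13→24, due 27, tardiness 0
#111: 24→28, due 28, tardiness 0
Sum = 0+0+0+0 = 0.
Difference = 17 − 0 = 17.

17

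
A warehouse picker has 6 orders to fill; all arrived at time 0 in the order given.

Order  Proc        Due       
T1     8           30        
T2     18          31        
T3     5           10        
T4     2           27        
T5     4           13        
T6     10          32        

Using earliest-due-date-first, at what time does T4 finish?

EDD (increasing due date): T3 T5 T4 T1 T2 T6.
T3: 0→5
T5: 5→9
T4: 9→11

11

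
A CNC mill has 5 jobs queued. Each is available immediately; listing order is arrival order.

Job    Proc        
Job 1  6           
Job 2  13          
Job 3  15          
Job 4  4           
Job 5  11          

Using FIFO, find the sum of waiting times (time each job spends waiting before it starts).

FIFO (arrival order): Job 1 Job 2 Job 3 Job 4 Job 5.
Job 1: waits 0, runs 0→6
Job 2: waits 6, runs 6→19
Job 3: waits 19, runs 19→34
Job 4: waits 34, runs 34→38
Job 5: waits 38, runs 38→49
Sum = 0+6+19+34+38 = 97.

97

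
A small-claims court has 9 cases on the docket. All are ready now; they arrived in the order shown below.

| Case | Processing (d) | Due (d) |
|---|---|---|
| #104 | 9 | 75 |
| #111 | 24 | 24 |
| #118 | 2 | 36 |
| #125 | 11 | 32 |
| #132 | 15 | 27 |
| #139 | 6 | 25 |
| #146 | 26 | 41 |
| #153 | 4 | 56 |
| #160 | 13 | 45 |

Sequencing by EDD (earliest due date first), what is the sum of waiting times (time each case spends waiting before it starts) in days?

EDD (increasing due date): #111 #139 #132 #125 #118 #146 #160 #153 #104.
#111: waits 0, runs 0→24
#139: waits 24, runs 24→30
#132: waits 30, runs 30→45
#125: waits 45, runs 45→56
#118: waits 56, runs 56→58
#146: waits 58, runs 58→84
#160: waits 84, runs 84→97
#153: waits 97, runs 97→101
#104: waits 101, runs 101→110
Sum = 0+24+30+45+56+58+84+97+101 = 495.

495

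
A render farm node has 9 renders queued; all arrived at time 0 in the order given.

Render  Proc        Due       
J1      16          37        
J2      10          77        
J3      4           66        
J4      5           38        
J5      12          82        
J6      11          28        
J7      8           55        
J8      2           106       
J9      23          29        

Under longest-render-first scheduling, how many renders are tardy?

LPT (decreasing processing time): J9 J1 J5 J6 J2 J7 J4 J3 J8.
J9: 0→23, due 29, tardiness 0
J1: 23→39, due 37, tardiness 2
J5: 39→51, due 82, tardiness 0
J6: 51→62, due 28, tardiness 34
J2: 62→72, due 77, tardiness 0
J7: 72→80, due 55, tardiness 25
J4: 80→85, due 38, tardiness 47
J3: 85→89, due 66, tardiness 23
J8: 89→91, due 106, tardiness 0
Late renders: 5.

5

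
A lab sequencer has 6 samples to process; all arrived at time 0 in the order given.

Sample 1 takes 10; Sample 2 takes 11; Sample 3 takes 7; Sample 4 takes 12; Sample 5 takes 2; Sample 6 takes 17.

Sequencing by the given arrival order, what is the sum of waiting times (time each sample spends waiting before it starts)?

FIFO (arrival order): Sample 1 Sample 2 Sample 3 Sample 4 Sample 5 Sample 6.
Sample 1: waits 0, runs 0→10
Sample 2: waits 10, runs 10→21
Sample 3: waits 21, runs 21→28
Sample 4: waits 28, runs 28→40
Sample 5: waits 40, runs 40→42
Sample 6: waits 42, runs 42→59
Sum = 0+10+21+28+40+42 = 141.

141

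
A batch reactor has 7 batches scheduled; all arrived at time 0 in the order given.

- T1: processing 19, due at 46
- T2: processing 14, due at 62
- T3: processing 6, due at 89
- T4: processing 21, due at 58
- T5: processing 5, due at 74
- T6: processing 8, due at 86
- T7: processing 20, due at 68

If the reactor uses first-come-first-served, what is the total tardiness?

FIFO (arrival order): T1 T2 T3 T4 T5 T6 T7.
T1: 0→19, due 46, tardiness 0
T2: 19→33, due 62, tardiness 0
T3: 33→39, due 89, tardiness 0
T4: 39→60, due 58, tardiness 2
T5: 60→65, due 74, tardiness 0
T6: 65→73, due 86, tardiness 0
T7: 73→93, due 68, tardiness 25
Sum = 0+0+0+2+0+0+25 = 27.

27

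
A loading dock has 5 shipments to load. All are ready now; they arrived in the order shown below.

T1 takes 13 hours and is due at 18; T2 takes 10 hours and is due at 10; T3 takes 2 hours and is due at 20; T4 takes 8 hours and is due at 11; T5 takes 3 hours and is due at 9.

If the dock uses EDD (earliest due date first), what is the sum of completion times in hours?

EDD (increasing due date): T5 T2 T4 T1 T3.
T5: 0→3
T2: 3→13
T4: 13→21
T1: 21→34
T3: 34→36
Sum = 3+13+21+34+36 = 107.

107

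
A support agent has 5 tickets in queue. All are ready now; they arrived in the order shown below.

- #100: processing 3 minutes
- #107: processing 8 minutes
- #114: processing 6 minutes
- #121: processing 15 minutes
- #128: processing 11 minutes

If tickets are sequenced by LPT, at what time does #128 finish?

26

LPT (decreasing processing time): #121 #128 #107 #114 #100.
#121: 0→15
#128: 15→26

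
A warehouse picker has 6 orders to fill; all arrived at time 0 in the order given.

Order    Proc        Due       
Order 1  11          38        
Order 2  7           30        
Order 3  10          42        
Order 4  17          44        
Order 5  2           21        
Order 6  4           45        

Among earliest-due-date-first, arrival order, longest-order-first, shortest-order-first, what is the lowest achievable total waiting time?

78

EDD (increasing due date): Order 5 Order 2 Order 1 Order 3 Order 4 Order 6.
Order 5: waits 0, runs 0→2
Order 2: waits 2, runs 2→9
Order 1: waits 9, runs 9→20
Order 3: waits 20, runs 20→30
Order 4: waits 30, runs 30→47
Order 6: waits 47, runs 47→51
Sum = 0+2+9+20+30+47 = 108.
FIFO (arrival order): Order 1 Order 2 Order 3 Order 4 Order 5 Order 6.
Order 1: waits 0, runs 0→11
Order 2: waits 11, runs 11→18
Order 3: waits 18, runs 18→28
Order 4: waits 28, runs 28→45
Order 5: waits 45, runs 45→47
Order 6: waits 47, runs 47→51
Sum = 0+11+18+28+45+47 = 149.
LPT (decreasing processing time): Order 4 Order 1 Order 3 Order 2 Order 6 Order 5.
Order 4: waits 0, runs 0→17
Order 1: waits 17, runs 17→28
Order 3: waits 28, runs 28→38
Order 2: waits 38, runs 38→45
Order 6: waits 45, runs 45→49
Order 5: waits 49, runs 49→51
Sum = 0+17+28+38+45+49 = 177.
SPT (increasing processing time): Order 5 Order 6 Order 2 Order 3 Order 1 Order 4.
Order 5: waits 0, runs 0→2
Order 6: waits 2, runs 2→6
Order 2: waits 6, runs 6→13
Order 3: waits 13, runs 13→23
Order 1: waits 23, runs 23→34
Order 4: waits 34, runs 34→51
Sum = 0+2+6+13+23+34 = 78.
EDD 108, FIFO 149, LPT 177, SPT 78 → minimum 78.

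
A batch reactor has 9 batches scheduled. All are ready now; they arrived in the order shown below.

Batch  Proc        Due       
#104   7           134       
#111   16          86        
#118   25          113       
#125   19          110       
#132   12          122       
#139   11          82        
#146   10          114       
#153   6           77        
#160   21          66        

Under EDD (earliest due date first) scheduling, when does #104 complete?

EDD (increasing due date): #160 #153 #139 #111 #125 #118 #146 #132 #104.
#160: 0→21
#153: 21→27
#139: 27→38
#111: 38→54
#125: 54→73
#118: 73→98
#146: 98→108
#132: 108→120
#104: 120→127

127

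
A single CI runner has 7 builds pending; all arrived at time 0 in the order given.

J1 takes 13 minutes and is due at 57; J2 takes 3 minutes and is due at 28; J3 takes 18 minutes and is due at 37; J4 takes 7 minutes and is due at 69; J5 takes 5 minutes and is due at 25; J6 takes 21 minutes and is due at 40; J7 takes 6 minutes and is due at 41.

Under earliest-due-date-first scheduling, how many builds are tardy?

EDD (increasing due date): J5 J2 J3 J6 J7 J1 J4.
J5: 0→5, due 25, tardiness 0
J2: 5→8, due 28, tardiness 0
J3: 8→26, due 37, tardiness 0
J6: 26→47, due 40, tardiness 7
J7: 47→53, due 41, tardiness 12
J1: 53→66, due 57, tardiness 9
J4: 66→73, due 69, tardiness 4
Late builds: 4.

4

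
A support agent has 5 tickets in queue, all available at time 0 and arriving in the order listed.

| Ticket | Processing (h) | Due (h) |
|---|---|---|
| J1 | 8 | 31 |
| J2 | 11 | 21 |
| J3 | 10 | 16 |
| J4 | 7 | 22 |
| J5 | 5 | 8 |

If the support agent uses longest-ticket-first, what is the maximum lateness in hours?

LPT (decreasing processing time): J2 J3 J1 J4 J5.
J2: 0→11, due 21, lateness -10
J3: 11→21, due 16, lateness 5
J1: 21→29, due 31, lateness -2
J4: 29→36, due 22, lateness 14
J5: 36→41, due 8, lateness 33
Maximum = 33.

33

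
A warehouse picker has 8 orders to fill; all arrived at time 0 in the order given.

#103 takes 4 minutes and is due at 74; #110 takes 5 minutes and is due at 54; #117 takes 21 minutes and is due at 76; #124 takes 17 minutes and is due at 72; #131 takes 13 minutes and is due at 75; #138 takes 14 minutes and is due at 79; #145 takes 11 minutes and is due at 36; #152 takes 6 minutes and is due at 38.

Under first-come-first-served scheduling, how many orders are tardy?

FIFO (arrival order): #103 #110 #117 #124 #131 #138 #145 #152.
#103: 0→4, due 74, tardiness 0
#110: 4→9, due 54, tardiness 0
#117: 9→30, due 76, tardiness 0
#124: 30→47, due 72, tardiness 0
#131: 47→60, due 75, tardiness 0
#138: 60→74, due 79, tardiness 0
#145: 74→85, due 36, tardiness 49
#152: 85→91, due 38, tardiness 53
Late orders: 2.

2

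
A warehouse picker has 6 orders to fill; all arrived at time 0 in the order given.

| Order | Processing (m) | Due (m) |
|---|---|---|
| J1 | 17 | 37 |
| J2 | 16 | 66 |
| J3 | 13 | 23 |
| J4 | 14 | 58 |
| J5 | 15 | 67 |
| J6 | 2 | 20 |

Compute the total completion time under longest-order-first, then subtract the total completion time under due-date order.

LPT (decreasing processing time): J1 J2 J5 J4 J3 J6.
J1: 0→17
J2: 17→33
J5: 33→48
J4: 48→62
J3: 62→75
J6: 75→77
Sum = 17+33+48+62+75+77 = 312.
EDD (increasing due date): J6 J3 J1 J4 J2 J5.
J6: 0→2
J3: 2→15
J1: 15→32
J4: 32→46
J2: 46→62
J5: 62→77
Sum = 2+15+32+46+62+77 = 234.
Difference = 312 − 234 = 78.

78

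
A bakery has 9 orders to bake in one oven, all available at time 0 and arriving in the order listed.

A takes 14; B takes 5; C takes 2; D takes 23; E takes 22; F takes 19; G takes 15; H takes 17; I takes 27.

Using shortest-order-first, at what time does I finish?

144

SPT (increasing processing time): C B A G H F E D I.
C: 0→2
B: 2→7
A: 7→21
G: 21→36
H: 36→53
F: 53→72
E: 72→94
D: 94→117
I: 117→144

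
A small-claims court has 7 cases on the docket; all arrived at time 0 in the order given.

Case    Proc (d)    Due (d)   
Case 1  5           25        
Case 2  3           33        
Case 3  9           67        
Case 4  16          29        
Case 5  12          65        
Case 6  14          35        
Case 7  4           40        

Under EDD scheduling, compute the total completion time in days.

EDD (increasing due date): Case 1 Case 4 Case 2 Case 6 Case 7 Case 5 Case 3.
Case 1: 0→5
Case 4: 5→21
Case 2: 21→24
Case 6: 24→38
Case 7: 38→42
Case 5: 42→54
Case 3: 54→63
Sum = 5+21+24+38+42+54+63 = 247.

247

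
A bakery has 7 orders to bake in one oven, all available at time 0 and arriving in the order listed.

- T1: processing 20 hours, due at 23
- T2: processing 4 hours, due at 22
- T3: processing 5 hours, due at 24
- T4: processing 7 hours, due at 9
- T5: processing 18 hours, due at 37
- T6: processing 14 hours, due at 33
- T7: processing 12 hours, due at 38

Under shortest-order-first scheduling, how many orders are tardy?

4

SPT (increasing processing time): T2 T3 T4 T7 T6 T5 T1.
T2: 0→4, due 22, tardiness 0
T3: 4→9, due 24, tardiness 0
T4: 9→16, due 9, tardiness 7
T7: 16→28, due 38, tardiness 0
T6: 28→42, due 33, tardiness 9
T5: 42→60, due 37, tardiness 23
T1: 60→80, due 23, tardiness 57
Late orders: 4.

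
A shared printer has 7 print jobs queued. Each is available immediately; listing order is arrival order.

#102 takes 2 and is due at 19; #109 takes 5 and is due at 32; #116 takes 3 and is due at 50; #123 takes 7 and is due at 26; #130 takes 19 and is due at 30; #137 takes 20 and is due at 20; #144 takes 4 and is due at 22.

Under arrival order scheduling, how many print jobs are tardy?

3

FIFO (arrival order): #102 #109 #116 #123 #130 #137 #144.
#102: 0→2, due 19, tardiness 0
#109: 2→7, due 32, tardiness 0
#116: 7→10, due 50, tardiness 0
#123: 10→17, due 26, tardiness 0
#130: 17→36, due 30, tardiness 6
#137: 36→56, due 20, tardiness 36
#144: 56→60, due 22, tardiness 38
Late print jobs: 3.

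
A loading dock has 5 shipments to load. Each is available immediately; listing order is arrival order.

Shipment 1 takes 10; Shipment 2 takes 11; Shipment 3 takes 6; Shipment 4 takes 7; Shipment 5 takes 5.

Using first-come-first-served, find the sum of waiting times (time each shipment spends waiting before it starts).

FIFO (arrival order): Shipment 1 Shipment 2 Shipment 3 Shipment 4 Shipment 5.
Shipment 1: waits 0, runs 0→10
Shipment 2: waits 10, runs 10→21
Shipment 3: waits 21, runs 21→27
Shipment 4: waits 27, runs 27→34
Shipment 5: waits 34, runs 34→39
Sum = 0+10+21+27+34 = 92.

92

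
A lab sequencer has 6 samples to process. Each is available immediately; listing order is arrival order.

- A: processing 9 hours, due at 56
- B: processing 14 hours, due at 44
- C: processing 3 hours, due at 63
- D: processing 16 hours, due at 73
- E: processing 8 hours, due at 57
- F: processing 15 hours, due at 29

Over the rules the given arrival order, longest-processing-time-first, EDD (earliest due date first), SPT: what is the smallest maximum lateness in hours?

FIFO (arrival order): A B C D E F.
A: 0→9, due 56, lateness -47
B: 9→23, due 44, lateness -21
C: 23→26, due 63, lateness -37
D: 26→42, due 73, lateness -31
E: 42→50, due 57, lateness -7
F: 50→65, due 29, lateness 36
Maximum = 36.
LPT (decreasing processing time): D F B A E C.
D: 0→16, due 73, lateness -57
F: 16→31, due 29, lateness 2
B: 31→45, due 44, lateness 1
A: 45→54, due 56, lateness -2
E: 54→62, due 57, lateness 5
C: 62→65, due 63, lateness 2
Maximum = 5.
EDD (increasing due date): F B A E C D.
F: 0→15, due 29, lateness -14
B: 15→29, due 44, lateness -15
A: 29→38, due 56, lateness -18
E: 38→46, due 57, lateness -11
C: 46→49, due 63, lateness -14
D: 49→65, due 73, lateness -8
Maximum = -8.
SPT (increasing processing time): C E A B F D.
C: 0→3, due 63, lateness -60
E: 3→11, due 57, lateness -46
A: 11→20, due 56, lateness -36
B: 20→34, due 44, lateness -10
F: 34→49, due 29, lateness 20
D: 49→65, due 73, lateness -8
Maximum = 20.
FIFO 36, LPT 5, EDD -8, SPT 20 → minimum -8.

-8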